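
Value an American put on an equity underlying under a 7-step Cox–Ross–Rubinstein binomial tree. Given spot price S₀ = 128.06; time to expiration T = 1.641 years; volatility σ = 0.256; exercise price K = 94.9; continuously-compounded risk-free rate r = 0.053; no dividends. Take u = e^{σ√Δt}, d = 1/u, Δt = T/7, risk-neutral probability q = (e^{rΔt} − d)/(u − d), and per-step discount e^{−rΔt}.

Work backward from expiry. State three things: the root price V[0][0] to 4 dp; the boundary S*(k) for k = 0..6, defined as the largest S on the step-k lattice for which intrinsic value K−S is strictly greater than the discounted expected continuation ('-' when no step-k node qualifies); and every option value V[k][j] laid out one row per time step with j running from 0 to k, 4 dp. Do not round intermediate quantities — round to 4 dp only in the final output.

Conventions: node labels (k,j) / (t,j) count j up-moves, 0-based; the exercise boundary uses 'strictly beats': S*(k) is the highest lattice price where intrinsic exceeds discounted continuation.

price = 2.3002
boundary = - - - - - 68.9065 77.9993
tree:
2.3002
3.9638 0.8160
6.6787 1.5468 0.1593
10.9401 2.8957 0.3356 0.0000
17.2800 5.3362 0.7069 0.0000 0.0000
25.9935 9.6319 1.4891 0.0000 0.0000 0.0000
34.0263 16.9007 3.1369 0.0000 0.0000 0.0000 0.0000
41.1227 25.9935 6.6080 0.0000 0.0000 0.0000 0.0000 0.0000

params: Δt=0.23443 u=1.13196 d=0.88342 q=0.51936 e^(-rΔt)=0.98765
t_7 payoffs: 41.1227 25.9935 6.6080 0.0000 0.0000 0.0000 0.0000 0.0000
t_6: node(6,0) S=60.8737 payoff=34.0263 vs cont=32.8545 → 34.0263 [stop]  node(6,1) S=77.9993 payoff=16.9007 vs cont=15.7288 → 16.9007 [stop]  node(6,2) S=99.9430 payoff=0.0000 vs cont=3.1369 → 3.1369 [wait]  node(6,3) S=128.0600 payoff=0.0000 vs cont=0.0000 → 0.0000 [wait]  node(6,4) S=164.0872 payoff=0.0000 vs cont=0.0000 → 0.0000 [wait]  node(6,5) S=210.2500 payoff=0.0000 vs cont=0.0000 → 0.0000 [wait]  node(6,6) S=269.3998 payoff=0.0000 vs cont=0.0000 → 0.0000 [wait]  ⇒ S*(6)=77.9993
t_5: node(5,0) S=68.9065 payoff=25.9935 vs cont=24.8217 → 25.9935 [stop]  node(5,1) S=88.2920 payoff=6.6080 vs cont=9.6319 → 9.6319 [wait]  node(5,2) S=113.1313 payoff=0.0000 vs cont=1.4891 → 1.4891 [wait]  node(5,3) S=144.9587 payoff=0.0000 vs cont=0.0000 → 0.0000 [wait]  node(5,4) S=185.7400 payoff=0.0000 vs cont=0.0000 → 0.0000 [wait]  node(5,5) S=237.9944 payoff=0.0000 vs cont=0.0000 → 0.0000 [wait]  ⇒ S*(5)=68.9065
t_4: node(4,0) S=77.9993 payoff=16.9007 vs cont=17.2800 → 17.2800 [wait]  node(4,1) S=99.9430 payoff=0.0000 vs cont=5.3362 → 5.3362 [wait]  node(4,2) S=128.0600 payoff=0.0000 vs cont=0.7069 → 0.7069 [wait]  node(4,3) S=164.0872 payoff=0.0000 vs cont=0.0000 → 0.0000 [wait]  node(4,4) S=210.2500 payoff=0.0000 vs cont=0.0000 → 0.0000 [wait]  ⇒ S*(4)=-
t_3: node(3,0) S=88.2920 payoff=6.6080 vs cont=10.9401 → 10.9401 [wait]  node(3,1) S=113.1313 payoff=0.0000 vs cont=2.8957 → 2.8957 [wait]  node(3,2) S=144.9587 payoff=0.0000 vs cont=0.3356 → 0.3356 [wait]  node(3,3) S=185.7400 payoff=0.0000 vs cont=0.0000 → 0.0000 [wait]  ⇒ S*(3)=-
t_2: node(2,0) S=99.9430 payoff=0.0000 vs cont=6.6787 → 6.6787 [wait]  node(2,1) S=128.0600 payoff=0.0000 vs cont=1.5468 → 1.5468 [wait]  node(2,2) S=164.0872 payoff=0.0000 vs cont=0.1593 → 0.1593 [wait]  ⇒ S*(2)=-
t_1: node(1,0) S=113.1313 payoff=0.0000 vs cont=3.9638 → 3.9638 [wait]  node(1,1) S=144.9587 payoff=0.0000 vs cont=0.8160 → 0.8160 [wait]  ⇒ S*(1)=-
t_0: node(0,0) S=128.0600 payoff=0.0000 vs cont=2.3002 → 2.3002 [wait]  ⇒ S*(0)=-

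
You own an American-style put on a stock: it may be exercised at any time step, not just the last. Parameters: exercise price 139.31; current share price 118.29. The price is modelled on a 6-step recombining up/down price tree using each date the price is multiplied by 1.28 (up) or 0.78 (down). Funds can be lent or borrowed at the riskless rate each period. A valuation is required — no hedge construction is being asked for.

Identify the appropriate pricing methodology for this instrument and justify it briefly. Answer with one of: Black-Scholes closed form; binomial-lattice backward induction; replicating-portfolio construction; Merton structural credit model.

framework: binomial-lattice backward induction

Key observation: an American put (K = 139.31, S₀ = 118.29) on a 6-date tree has no closed form — the optimal stopping decision is embedded and must be resolved recursively from expiry.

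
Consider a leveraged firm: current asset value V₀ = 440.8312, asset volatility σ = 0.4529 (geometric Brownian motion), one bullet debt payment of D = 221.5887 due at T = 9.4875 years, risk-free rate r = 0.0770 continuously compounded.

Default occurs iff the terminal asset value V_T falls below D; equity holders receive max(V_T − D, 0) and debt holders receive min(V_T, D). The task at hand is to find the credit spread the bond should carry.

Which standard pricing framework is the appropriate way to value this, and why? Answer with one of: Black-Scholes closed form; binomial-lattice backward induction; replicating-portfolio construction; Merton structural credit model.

Key observation: with the firm-asset dynamics (V₀ = 440.8312) and a single zero-coupon liability of face 221.5887 given, debt value, spread, and default probability all derive from the option view of the balance sheet.

framework: Merton structural credit model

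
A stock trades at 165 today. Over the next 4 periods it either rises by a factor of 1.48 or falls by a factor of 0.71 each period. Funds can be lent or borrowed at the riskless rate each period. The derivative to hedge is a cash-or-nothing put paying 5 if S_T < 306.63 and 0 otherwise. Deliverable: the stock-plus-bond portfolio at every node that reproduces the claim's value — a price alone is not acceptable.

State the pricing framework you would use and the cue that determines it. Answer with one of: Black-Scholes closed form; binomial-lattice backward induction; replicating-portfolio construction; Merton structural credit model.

Key observation: what is demanded is not a single number but the (Δ, B) position at each node of the 1.48/0.71 tree starting at 165; constructing those positions is the replicating-portfolio method.

framework: replicating-portfolio construction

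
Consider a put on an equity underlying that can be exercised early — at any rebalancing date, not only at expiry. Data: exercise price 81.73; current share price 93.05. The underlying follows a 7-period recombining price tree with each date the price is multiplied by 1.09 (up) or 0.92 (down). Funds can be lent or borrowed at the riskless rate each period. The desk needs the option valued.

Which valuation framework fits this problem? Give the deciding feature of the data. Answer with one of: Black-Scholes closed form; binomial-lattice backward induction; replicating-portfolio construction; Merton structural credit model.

Key observation: the defining feature is the embedded early-exercise option across 7 discrete dates on the spot-93.05 tree; pricing the strike-81.73 put means working backward with an exercise test at every node.

framework: binomial-lattice backward induction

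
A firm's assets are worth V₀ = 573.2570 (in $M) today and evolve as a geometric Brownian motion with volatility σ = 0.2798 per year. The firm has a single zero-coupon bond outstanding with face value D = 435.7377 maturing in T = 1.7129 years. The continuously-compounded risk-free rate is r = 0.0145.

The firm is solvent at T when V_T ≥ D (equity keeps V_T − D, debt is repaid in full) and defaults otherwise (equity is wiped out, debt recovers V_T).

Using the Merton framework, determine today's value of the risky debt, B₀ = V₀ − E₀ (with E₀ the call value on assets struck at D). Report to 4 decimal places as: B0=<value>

B0=404.1666

Apply the equity-as-call identities (strike 435.7377, horizon 1.7129 years):
d₁ = [ln(V₀/D) + (r + σ²/2)T] / (σ√T)
   = [ln(573.2570/435.7377) + (0.0145 + 0.5·0.2798²)·1.7129] / (0.2798·√1.7129)
   = [0.274294 + 0.091887] / 0.366196 = 0.999957
d₂ = d₁ − σ√T = 0.999957 − 0.366196 = 0.633761
N(d₁) = 0.841334,  N(d₂) = 0.736882,  e^(−rT) = 0.975469
E₀ = V₀·N(d₁) − D·e^(−rT)·N(d₂)
   = 573.2570·0.841334 − 435.7377·0.975469·0.736882 = 169.090358
B₀ = V₀ − E₀ = 573.2570 − 169.090358 = 404.166642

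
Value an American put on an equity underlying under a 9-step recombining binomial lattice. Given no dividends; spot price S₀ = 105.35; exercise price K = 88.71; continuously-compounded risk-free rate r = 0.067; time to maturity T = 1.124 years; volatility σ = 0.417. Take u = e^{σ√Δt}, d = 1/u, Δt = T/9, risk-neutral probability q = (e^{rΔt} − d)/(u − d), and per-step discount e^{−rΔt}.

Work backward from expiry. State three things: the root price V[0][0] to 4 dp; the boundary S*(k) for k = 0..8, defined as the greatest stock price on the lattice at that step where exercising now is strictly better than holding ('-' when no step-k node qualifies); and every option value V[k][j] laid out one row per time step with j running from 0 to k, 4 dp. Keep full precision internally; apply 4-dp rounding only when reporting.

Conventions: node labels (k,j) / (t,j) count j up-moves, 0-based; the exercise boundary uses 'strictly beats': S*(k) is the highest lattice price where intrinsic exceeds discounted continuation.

price = 7.5130
boundary = - - - - 58.4296 50.4235 58.4296 67.7070 58.4296
tree:
7.5130
11.1483 3.8825
16.0917 6.2271 1.5244
22.4903 9.7503 2.6904 0.3448
30.2804 14.8195 4.6752 0.6839 0.0000
38.2865 21.6962 7.9618 1.3566 0.0000 0.0000
45.1956 30.2804 13.1907 2.6910 0.0000 0.0000 0.0000
51.1581 38.2865 21.0030 5.3379 0.0000 0.0000 0.0000 0.0000
56.3035 45.1956 30.2804 10.5883 0.0000 0.0000 0.0000 0.0000 0.0000
60.7439 51.1581 38.2865 21.0030 0.0000 0.0000 0.0000 0.0000 0.0000 0.0000

Δt=0.12489  u=1.15878  d=0.86298  q=0.49163  discount=0.99167
step 9 (expiry): payoffs max(K−S,0) = 60.7439 51.1581 38.2865 21.0030 0.0000 0.0000 0.0000 0.0000 0.0000 0.0000
step 8: (k=8,j=0): S=32.4065, K−S=56.3035, hold=55.5643 ⇒ V=56.3035 exercise | (k=8,j=1): S=43.5144, K−S=45.1956, hold=44.4565 ⇒ V=45.1956 exercise | (k=8,j=2): S=58.4296, K−S=30.2804, hold=29.5412 ⇒ V=30.2804 exercise | (k=8,j=3): S=78.4574, K−S=10.2526, hold=10.5883 ⇒ V=10.5883 continue | (k=8,j=4): S=105.3500, K−S=0.0000, hold=0.0000 ⇒ V=0.0000 continue | (k=8,j=5): S=141.4605, K−S=0.0000, hold=0.0000 ⇒ V=0.0000 continue | (k=8,j=6): S=189.9485, K−S=0.0000, hold=0.0000 ⇒ V=0.0000 continue | (k=8,j=7): S=255.0566, K−S=0.0000, hold=0.0000 ⇒ V=0.0000 continue | (k=8,j=8): S=342.4816, K−S=0.0000, hold=0.0000 ⇒ V=0.0000 continue  boundary S*=58.4296
step 7: (k=7,j=0): S=37.5519, K−S=51.1581, hold=50.4189 ⇒ V=51.1581 exercise | (k=7,j=1): S=50.4235, K−S=38.2865, hold=37.5473 ⇒ V=38.2865 exercise | (k=7,j=2): S=67.7070, K−S=21.0030, hold=20.4275 ⇒ V=21.0030 exercise | (k=7,j=3): S=90.9147, K−S=0.0000, hold=5.3379 ⇒ V=5.3379 continue | (k=7,j=4): S=122.0773, K−S=0.0000, hold=0.0000 ⇒ V=0.0000 continue | (k=7,j=5): S=163.9214, K−S=0.0000, hold=0.0000 ⇒ V=0.0000 continue | (k=7,j=6): S=220.1082, K−S=0.0000, hold=0.0000 ⇒ V=0.0000 continue | (k=7,j=7): S=295.5540, K−S=0.0000, hold=0.0000 ⇒ V=0.0000 continue  boundary S*=67.7070
step 6: (k=6,j=0): S=43.5144, K−S=45.1956, hold=44.4565 ⇒ V=45.1956 exercise | (k=6,j=1): S=58.4296, K−S=30.2804, hold=29.5412 ⇒ V=30.2804 exercise | (k=6,j=2): S=78.4574, K−S=10.2526, hold=13.1907 ⇒ V=13.1907 continue | (k=6,j=3): S=105.3500, K−S=0.0000, hold=2.6910 ⇒ V=2.6910 continue | (k=6,j=4): S=141.4605, K−S=0.0000, hold=0.0000 ⇒ V=0.0000 continue | (k=6,j=5): S=189.9485, K−S=0.0000, hold=0.0000 ⇒ V=0.0000 continue | (k=6,j=6): S=255.0566, K−S=0.0000, hold=0.0000 ⇒ V=0.0000 continue  boundary S*=58.4296
step 5: (k=5,j=0): S=50.4235, K−S=38.2865, hold=37.5473 ⇒ V=38.2865 exercise | (k=5,j=1): S=67.7070, K−S=21.0030, hold=21.6962 ⇒ V=21.6962 continue | (k=5,j=2): S=90.9147, K−S=0.0000, hold=7.9618 ⇒ V=7.9618 continue | (k=5,j=3): S=122.0773, K−S=0.0000, hold=1.3566 ⇒ V=1.3566 continue | (k=5,j=4): S=163.9214, K−S=0.0000, hold=0.0000 ⇒ V=0.0000 continue | (k=5,j=5): S=220.1082, K−S=0.0000, hold=0.0000 ⇒ V=0.0000 continue  boundary S*=50.4235
step 4: (k=4,j=0): S=58.4296, K−S=30.2804, hold=29.8792 ⇒ V=30.2804 exercise | (k=4,j=1): S=78.4574, K−S=10.2526, hold=14.8195 ⇒ V=14.8195 continue | (k=4,j=2): S=105.3500, K−S=0.0000, hold=4.6752 ⇒ V=4.6752 continue | (k=4,j=3): S=141.4605, K−S=0.0000, hold=0.6839 ⇒ V=0.6839 continue | (k=4,j=4): S=189.9485, K−S=0.0000, hold=0.0000 ⇒ V=0.0000 continue  boundary S*=58.4296
step 3: (k=3,j=0): S=67.7070, K−S=21.0030, hold=22.4903 ⇒ V=22.4903 continue | (k=3,j=1): S=90.9147, K−S=0.0000, hold=9.7503 ⇒ V=9.7503 continue | (k=3,j=2): S=122.0773, K−S=0.0000, hold=2.6904 ⇒ V=2.6904 continue | (k=3,j=3): S=163.9214, K−S=0.0000, hold=0.3448 ⇒ V=0.3448 continue  boundary S*=-
step 2: (k=2,j=0): S=78.4574, K−S=10.2526, hold=16.0917 ⇒ V=16.0917 continue | (k=2,j=1): S=105.3500, K−S=0.0000, hold=6.2271 ⇒ V=6.2271 continue | (k=2,j=2): S=141.4605, K−S=0.0000, hold=1.5244 ⇒ V=1.5244 continue  boundary S*=-
step 1: (k=1,j=0): S=90.9147, K−S=0.0000, hold=11.1483 ⇒ V=11.1483 continue | (k=1,j=1): S=122.0773, K−S=0.0000, hold=3.8825 ⇒ V=3.8825 continue  boundary S*=-
step 0: (k=0,j=0): S=105.3500, K−S=0.0000, hold=7.5130 ⇒ V=7.5130 continue  boundary S*=-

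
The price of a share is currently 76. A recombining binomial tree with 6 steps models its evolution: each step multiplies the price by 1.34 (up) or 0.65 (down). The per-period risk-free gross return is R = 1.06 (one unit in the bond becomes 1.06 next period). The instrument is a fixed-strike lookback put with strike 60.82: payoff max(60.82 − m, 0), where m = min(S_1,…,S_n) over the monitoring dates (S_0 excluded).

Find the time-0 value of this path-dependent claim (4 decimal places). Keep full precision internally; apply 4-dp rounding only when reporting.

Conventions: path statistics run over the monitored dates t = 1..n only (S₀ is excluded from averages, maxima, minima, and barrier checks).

price = 11.4480

Risk-neutral up-probability p* = (R−d)/(u−d) = (1.06−0.65)/(1.34−0.65) = 0.5942; the claim prices as the p*-weighted sum of path payoffs discounted by R^6.
Enumerate all 2^6 = 64 price paths (U = up ×1.34, D = down ×0.65); each path with k up-moves has probability p*^k·(1−p*)^(6−k).
DDDDDD: m=5.7318, payoff=55.0882, prob=0.004465
UDDDDD: m=11.8164, payoff=49.0036, prob=0.006539
DUDDDD: m=11.8164, payoff=49.0036, prob=0.006539
UUDDDD: m=24.3600, payoff=36.4600, prob=0.009574
DDUDDD: m=11.8164, payoff=49.0036, prob=0.006539
UDUDDD: m=24.3600, payoff=36.4600, prob=0.009574
DUUDDD: m=24.3600, payoff=36.4600, prob=0.009574
UUUDDD: m=50.2190, payoff=10.6010, prob=0.014019
DDDUDD: m=11.8164, payoff=49.0036, prob=0.006539
UDDUDD: m=24.3600, payoff=36.4600, prob=0.009574
DUDUDD: m=24.3600, payoff=36.4600, prob=0.009574
UUDUDD: m=50.2190, payoff=10.6010, prob=0.014019
DDUUDD: m=24.3600, payoff=36.4600, prob=0.009574
UDUUDD: m=50.2190, payoff=10.6010, prob=0.014019
DUUUDD: m=49.4000, payoff=11.4200, prob=0.014019
UUUUDD: m=101.8400, payoff=0.0000, prob=0.020528
DDDDUD: m=11.8164, payoff=49.0036, prob=0.006539
UDDDUD: m=24.3600, payoff=36.4600, prob=0.009574
DUDDUD: m=24.3600, payoff=36.4600, prob=0.009574
UUDDUD: m=50.2190, payoff=10.6010, prob=0.014019
DDUDUD: m=24.3600, payoff=36.4600, prob=0.009574
UDUDUD: m=50.2190, payoff=10.6010, prob=0.014019
DUUDUD: m=49.4000, payoff=11.4200, prob=0.014019
UUUDUD: m=101.8400, payoff=0.0000, prob=0.020528
DDDUUD: m=20.8715, payoff=39.9485, prob=0.009574
UDDUUD: m=43.0274, payoff=17.7926, prob=0.014019
DUDUUD: m=43.0274, payoff=17.7926, prob=0.014019
UUDUUD: m=88.7026, payoff=0.0000, prob=0.020528
DDUUUD: m=32.1100, payoff=28.7100, prob=0.014019
UDUUUD: m=66.1960, payoff=0.0000, prob=0.020528
DUUUUD: m=49.4000, payoff=11.4200, prob=0.020528
UUUUUD: m=101.8400, payoff=0.0000, prob=0.030060
DDDDDU: m=8.8182, payoff=52.0018, prob=0.006539
UDDDDU: m=18.1791, payoff=42.6409, prob=0.009574
DUDDDU: m=18.1791, payoff=42.6409, prob=0.009574
UUDDDU: m=37.4769, payoff=23.3431, prob=0.014019
DDUDDU: m=18.1791, payoff=42.6409, prob=0.009574
UDUDDU: m=37.4769, payoff=23.3431, prob=0.014019
DUUDDU: m=37.4769, payoff=23.3431, prob=0.014019
UUUDDU: m=77.2600, payoff=0.0000, prob=0.020528
DDDUDU: m=18.1791, payoff=42.6409, prob=0.009574
UDDUDU: m=37.4769, payoff=23.3431, prob=0.014019
DUDUDU: m=37.4769, payoff=23.3431, prob=0.014019
UUDUDU: m=77.2600, payoff=0.0000, prob=0.020528
DDUUDU: m=32.1100, payoff=28.7100, prob=0.014019
UDUUDU: m=66.1960, payoff=0.0000, prob=0.020528
DUUUDU: m=49.4000, payoff=11.4200, prob=0.020528
UUUUDU: m=101.8400, payoff=0.0000, prob=0.030060
DDDDUU: m=13.5665, payoff=47.2535, prob=0.009574
UDDDUU: m=27.9678, payoff=32.8522, prob=0.014019
DUDDUU: m=27.9678, payoff=32.8522, prob=0.014019
UUDDUU: m=57.6567, payoff=3.1633, prob=0.020528
DDUDUU: m=27.9678, payoff=32.8522, prob=0.014019
UDUDUU: m=57.6567, payoff=3.1633, prob=0.020528
DUUDUU: m=49.4000, payoff=11.4200, prob=0.020528
UUUDUU: m=101.8400, payoff=0.0000, prob=0.030060
DDDUUU: m=20.8715, payoff=39.9485, prob=0.014019
UDDUUU: m=43.0274, payoff=17.7926, prob=0.020528
DUDUUU: m=43.0274, payoff=17.7926, prob=0.020528
UUDUUU: m=88.7026, payoff=0.0000, prob=0.030060
DDUUUU: m=32.1100, payoff=28.7100, prob=0.020528
UDUUUU: m=66.1960, payoff=0.0000, prob=0.030060
DUUUUU: m=49.4000, payoff=11.4200, prob=0.030060
UUUUUU: m=101.8400, payoff=0.0000, prob=0.044016
Price = Σ prob·payoff / R^6 = 16.239262 / 1.418519 = 11.4480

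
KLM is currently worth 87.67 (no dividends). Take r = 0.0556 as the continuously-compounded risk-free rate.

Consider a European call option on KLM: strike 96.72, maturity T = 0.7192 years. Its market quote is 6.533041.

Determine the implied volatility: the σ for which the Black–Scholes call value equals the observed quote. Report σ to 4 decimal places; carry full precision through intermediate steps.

sigma = 0.2927

At σ = 0.2927 the Black–Scholes value reproduces the quote:
σ√T = 0.2927·√0.7192 = 0.248226
d₁ = (ln(S/K) + (r+σ²/2)T) / (σ√T) = (ln(87.67/96.72) + (0.0556+0.2927²/2)·0.7192) / 0.248226 = (-0.098240 + 0.070796) / 0.248226 = -0.110564
d₂ = d₁ − σ√T = -0.110564 − 0.248226 = -0.358790
e^{−rT} = 0.960801
N(d₁) = 0.455981,  N(d₂) = 0.359876
V = S·N(d₁) − K·e^{−rT}·N(d₂) = 39.975869 − 33.442827 = 6.533041 (the observed quote) — the price is monotone increasing in volatility, hence this σ is the only solution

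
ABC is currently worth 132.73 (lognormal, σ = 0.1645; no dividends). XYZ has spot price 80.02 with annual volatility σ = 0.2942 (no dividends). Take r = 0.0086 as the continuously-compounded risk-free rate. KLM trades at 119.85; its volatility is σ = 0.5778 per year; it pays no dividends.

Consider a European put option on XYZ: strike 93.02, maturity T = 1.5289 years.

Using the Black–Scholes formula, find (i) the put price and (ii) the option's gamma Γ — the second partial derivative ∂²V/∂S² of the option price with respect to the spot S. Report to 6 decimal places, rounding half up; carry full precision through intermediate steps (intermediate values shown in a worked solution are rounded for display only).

price = 19.154795
Γ = 0.013445

σ√T = 0.2942·√1.5289 = 0.363774
d₁ = (ln(S/K) + (r+σ²/2)T) / (σ√T) = (ln(80.02/93.02) + (0.0086+0.2942²/2)·1.5289) / 0.363774 = (-0.150538 + 0.079314) / 0.363774 = -0.195790
d₂ = d₁ − σ√T = -0.195790 − 0.363774 = -0.559565
e^{−rT} = 0.986938
N(−d₁) = 0.577613,  N(−d₂) = 0.712112
Put price V = K·e^{−rT}·N(−d₂) − S·N(−d₁) = 65.375370 − 46.220575 = 19.154795
φ(d₁) = (1/√(2π))·e^{−d₁²/2} = 0.391369
Γ = φ(d₁) / (S·σ·√T) = 0.013445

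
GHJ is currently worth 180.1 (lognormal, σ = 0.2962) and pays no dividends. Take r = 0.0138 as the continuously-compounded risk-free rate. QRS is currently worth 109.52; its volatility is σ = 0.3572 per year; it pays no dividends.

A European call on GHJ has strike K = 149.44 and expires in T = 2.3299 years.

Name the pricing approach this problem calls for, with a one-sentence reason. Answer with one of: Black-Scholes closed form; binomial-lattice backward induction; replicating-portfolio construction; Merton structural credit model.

framework: Black-Scholes closed form

Key observation: a European claim on GHJ (strike 149.44) — a lognormal (GBM) underlying with constant rate and volatility — has an exact closed-form value; no lattice or capital structure is involved.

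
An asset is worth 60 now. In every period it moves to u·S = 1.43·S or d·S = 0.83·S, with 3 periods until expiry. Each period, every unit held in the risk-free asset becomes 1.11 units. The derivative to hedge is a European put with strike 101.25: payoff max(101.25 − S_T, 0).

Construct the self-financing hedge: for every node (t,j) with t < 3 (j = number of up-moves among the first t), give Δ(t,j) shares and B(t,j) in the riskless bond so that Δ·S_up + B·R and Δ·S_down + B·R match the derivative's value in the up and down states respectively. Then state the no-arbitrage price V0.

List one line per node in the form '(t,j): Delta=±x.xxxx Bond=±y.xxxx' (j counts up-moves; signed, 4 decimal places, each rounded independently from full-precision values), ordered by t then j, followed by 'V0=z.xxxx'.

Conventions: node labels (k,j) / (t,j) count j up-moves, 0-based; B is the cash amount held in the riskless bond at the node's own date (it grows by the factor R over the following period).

(0,0): Delta=-0.6320 Bond=57.6153
(1,0): Delta=-0.9918 Bond=81.8697
(1,1): Delta=-0.3933 Bond=43.4767
(2,0): Delta=-1.0000 Bond=91.2162
(2,1): Delta=-0.9863 Bond=90.4859
(2,2): Delta=0.0000 Bond=0.0000
V0=19.6965

Risk-neutral probability p* = (R−d)/(u−d) = (1.11−0.83)/(1.43−0.83) = 0.4667.
Terminal payoffs: V(3,0)=66.9428, V(3,1)=42.1424, V(3,2)=0.0000, V(3,3)=0.0000
  t=2,j=0: stock 41.3340 → up 59.1076 (V=42.1424), down 34.3072 (V=66.9428). Price 49.8822; hedge Δ=-1.0000, bond B=91.2162.
  t=2,j=1: stock 71.2140 → up 101.8360 (V=0.0000), down 59.1076 (V=42.1424). Price 20.2486; hedge Δ=-0.9863, bond B=90.4859.
  t=2,j=2: stock 122.6940 → up 175.4524 (V=0.0000), down 101.8360 (V=0.0000). Price 0.0000; hedge Δ=0.0000, bond B=0.0000.
  t=1,j=0: stock 49.8000 → up 71.2140 (V=20.2486), down 41.3340 (V=49.8822). Price 32.4804; hedge Δ=-0.9918, bond B=81.8697.
  t=1,j=1: stock 85.8000 → up 122.6940 (V=0.0000), down 71.2140 (V=20.2486). Price 9.7291; hedge Δ=-0.3933, bond B=43.4767.
  t=0,j=0: stock 60.0000 → up 85.8000 (V=9.7291), down 49.8000 (V=32.4804). Price 19.6965; hedge Δ=-0.6320, bond B=57.6153.
As a check, the time-0 holding Δ(0,0)·S0 + B(0,0) comes to 19.6965 — exactly V0.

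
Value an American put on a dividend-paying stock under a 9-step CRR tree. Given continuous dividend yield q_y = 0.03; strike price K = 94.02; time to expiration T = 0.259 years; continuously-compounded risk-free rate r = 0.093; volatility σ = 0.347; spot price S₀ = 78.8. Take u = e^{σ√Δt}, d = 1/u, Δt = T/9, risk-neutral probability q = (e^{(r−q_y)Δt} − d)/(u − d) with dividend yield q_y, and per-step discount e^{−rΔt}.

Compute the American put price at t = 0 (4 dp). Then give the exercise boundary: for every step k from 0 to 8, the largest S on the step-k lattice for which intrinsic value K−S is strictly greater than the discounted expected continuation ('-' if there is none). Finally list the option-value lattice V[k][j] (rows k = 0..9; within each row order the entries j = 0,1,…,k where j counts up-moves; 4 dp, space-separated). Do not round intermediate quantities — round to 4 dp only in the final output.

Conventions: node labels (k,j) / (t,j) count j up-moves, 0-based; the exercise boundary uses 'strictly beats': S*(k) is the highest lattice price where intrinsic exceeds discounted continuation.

params: Δt=0.02878 u=1.06063 d=0.94283 q=0.50069 e^(-rΔt)=0.99733
t_9 payoffs: 47.6280 41.8318 35.3113 27.9762 19.7247 10.4422 0.0000 0.0000 0.0000 0.0000
t_8: node(8,0) S=49.2048 payoff=44.8152 vs cont=44.6063 → 44.8152 [stop]  node(8,1) S=55.3525 payoff=38.6675 vs cont=38.4640 → 38.6675 [stop]  node(8,2) S=62.2683 payoff=31.7517 vs cont=31.5541 → 31.7517 [stop]  node(8,3) S=70.0481 payoff=23.9719 vs cont=23.7810 → 23.9719 [stop]  node(8,4) S=78.8000 payoff=15.2200 vs cont=15.0367 → 15.2200 [stop]  node(8,5) S=88.6453 payoff=5.3747 vs cont=5.1999 → 5.3747 [stop]  node(8,6) S=99.7207 payoff=0.0000 vs cont=0.0000 → 0.0000 [wait]  node(8,7) S=112.1799 payoff=0.0000 vs cont=0.0000 → 0.0000 [wait]  node(8,8) S=126.1957 payoff=0.0000 vs cont=0.0000 → 0.0000 [wait]  ⇒ S*(8)=88.6453
t_7: node(7,0) S=52.1882 payoff=41.8318 vs cont=41.6255 → 41.8318 [stop]  node(7,1) S=58.7087 payoff=35.3113 vs cont=35.1107 → 35.3113 [stop]  node(7,2) S=66.0438 payoff=27.9762 vs cont=27.7819 → 27.9762 [stop]  node(7,3) S=74.2953 payoff=19.7247 vs cont=19.5375 → 19.7247 [stop]  node(7,4) S=83.5778 payoff=10.4422 vs cont=10.2630 → 10.4422 [stop]  node(7,5) S=94.0201 payoff=0.0000 vs cont=2.6764 → 2.6764 [wait]  node(7,6) S=105.7670 payoff=0.0000 vs cont=0.0000 → 0.0000 [wait]  node(7,7) S=118.9816 payoff=0.0000 vs cont=0.0000 → 0.0000 [wait]  ⇒ S*(7)=83.5778
t_6: node(6,0) S=55.3525 payoff=38.6675 vs cont=38.4640 → 38.6675 [stop]  node(6,1) S=62.2683 payoff=31.7517 vs cont=31.5541 → 31.7517 [stop]  node(6,2) S=70.0481 payoff=23.9719 vs cont=23.7810 → 23.9719 [stop]  node(6,3) S=78.8000 payoff=15.2200 vs cont=15.0367 → 15.2200 [stop]  node(6,4) S=88.6453 payoff=5.3747 vs cont=6.5364 → 6.5364 [wait]  node(6,5) S=99.7207 payoff=0.0000 vs cont=1.3328 → 1.3328 [wait]  node(6,6) S=112.1799 payoff=0.0000 vs cont=0.0000 → 0.0000 [wait]  ⇒ S*(6)=78.8000
t_5: node(5,0) S=58.7087 payoff=35.3113 vs cont=35.1107 → 35.3113 [stop]  node(5,1) S=66.0438 payoff=27.9762 vs cont=27.7819 → 27.9762 [stop]  node(5,2) S=74.2953 payoff=19.7247 vs cont=19.5375 → 19.7247 [stop]  node(5,3) S=83.5778 payoff=10.4422 vs cont=10.8431 → 10.8431 [wait]  node(5,4) S=94.0201 payoff=0.0000 vs cont=3.9205 → 3.9205 [wait]  node(5,5) S=105.7670 payoff=0.0000 vs cont=0.6637 → 0.6637 [wait]  ⇒ S*(5)=74.2953
t_4: node(4,0) S=62.2683 payoff=31.7517 vs cont=31.5541 → 31.7517 [stop]  node(4,1) S=70.0481 payoff=23.9719 vs cont=23.7810 → 23.9719 [stop]  node(4,2) S=78.8000 payoff=15.2200 vs cont=15.2369 → 15.2369 [wait]  node(4,3) S=88.6453 payoff=5.3747 vs cont=7.3573 → 7.3573 [wait]  node(4,4) S=99.7207 payoff=0.0000 vs cont=2.2837 → 2.2837 [wait]  ⇒ S*(4)=70.0481
t_3: node(3,0) S=66.0438 payoff=27.9762 vs cont=27.7819 → 27.9762 [stop]  node(3,1) S=74.2953 payoff=19.7247 vs cont=19.5460 → 19.7247 [stop]  node(3,2) S=83.5778 payoff=10.4422 vs cont=11.2615 → 11.2615 [wait]  node(3,3) S=94.0201 payoff=0.0000 vs cont=4.8041 → 4.8041 [wait]  ⇒ S*(3)=74.2953
t_2: node(2,0) S=70.0481 payoff=23.9719 vs cont=23.7810 → 23.9719 [stop]  node(2,1) S=78.8000 payoff=15.2200 vs cont=15.4458 → 15.4458 [wait]  node(2,2) S=88.6453 payoff=5.3747 vs cont=8.0069 → 8.0069 [wait]  ⇒ S*(2)=70.0481
t_1: node(1,0) S=74.2953 payoff=19.7247 vs cont=19.6503 → 19.7247 [stop]  node(1,1) S=83.5778 payoff=10.4422 vs cont=11.6899 → 11.6899 [wait]  ⇒ S*(1)=74.2953
t_0: node(0,0) S=78.8000 payoff=15.2200 vs cont=15.6597 → 15.6597 [wait]  ⇒ S*(0)=-

price = 15.6597
boundary = - 74.2953 70.0481 74.2953 70.0481 74.2953 78.8000 83.5778 88.6453
tree:
15.6597
19.7247 11.6899
23.9719 15.4458 8.0069
27.9762 19.7247 11.2615 4.8041
31.7517 23.9719 15.2369 7.3573 2.2837
35.3113 27.9762 19.7247 10.8431 3.9205 0.6637
38.6675 31.7517 23.9719 15.2200 6.5364 1.3328 0.0000
41.8318 35.3113 27.9762 19.7247 10.4422 2.6764 0.0000 0.0000
44.8152 38.6675 31.7517 23.9719 15.2200 5.3747 0.0000 0.0000 0.0000
47.6280 41.8318 35.3113 27.9762 19.7247 10.4422 0.0000 0.0000 0.0000 0.0000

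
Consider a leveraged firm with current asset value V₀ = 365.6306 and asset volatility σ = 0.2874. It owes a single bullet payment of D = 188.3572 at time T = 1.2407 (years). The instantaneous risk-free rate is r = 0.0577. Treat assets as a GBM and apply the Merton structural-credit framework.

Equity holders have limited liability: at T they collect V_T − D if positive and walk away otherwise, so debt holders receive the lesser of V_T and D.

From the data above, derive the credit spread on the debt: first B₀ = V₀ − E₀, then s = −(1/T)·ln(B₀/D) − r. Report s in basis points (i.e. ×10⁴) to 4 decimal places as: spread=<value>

spread=13.6886

Apply the equity-as-call identities (strike 188.3572, horizon 1.2407 years):
d₁ = [ln(V₀/D) + (r + σ²/2)T] / (σ√T)
   = [ln(365.6306/188.3572) + (0.0577 + 0.5·0.2874²)·1.2407] / (0.2874·√1.2407)
   = [0.663283 + 0.122829] / 0.320125 = 2.455637
d₂ = d₁ − σ√T = 2.455637 − 0.320125 = 2.135512
N(d₁) = 0.992968,  N(d₂) = 0.983640,  e^(−rT) = 0.930914
E₀ = V₀·N(d₁) − D·e^(−rT)·N(d₂)
   = 365.6306·0.992968 − 188.3572·0.930914·0.983640 = 190.583789
B₀ = V₀ − E₀ = 365.6306 − 190.583789 = 175.046811
spread = −(1/T)·ln(B₀/D) − r = −(1/1.2407)·ln(175.046811/188.3572) − 0.0577 = 0.00136886
in basis points: 0.00136886 × 10⁴ = 13.6886 bp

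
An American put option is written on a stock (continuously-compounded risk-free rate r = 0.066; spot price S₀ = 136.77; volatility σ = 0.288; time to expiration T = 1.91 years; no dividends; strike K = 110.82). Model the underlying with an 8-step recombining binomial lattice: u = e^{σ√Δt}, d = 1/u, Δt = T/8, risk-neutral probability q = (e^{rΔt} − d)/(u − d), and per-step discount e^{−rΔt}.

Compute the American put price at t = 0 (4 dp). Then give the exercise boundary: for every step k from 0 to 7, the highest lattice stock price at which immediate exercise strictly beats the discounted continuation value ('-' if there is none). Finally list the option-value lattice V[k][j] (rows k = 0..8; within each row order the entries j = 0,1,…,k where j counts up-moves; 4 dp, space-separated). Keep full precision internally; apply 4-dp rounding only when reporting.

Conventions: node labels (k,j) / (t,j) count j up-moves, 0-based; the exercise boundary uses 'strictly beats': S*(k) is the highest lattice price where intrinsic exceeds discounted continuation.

price = 5.8234
boundary = - - - - 77.8987 67.6730 77.8987 89.6697
tree:
5.8234
9.3859 2.7272
14.7354 4.7560 0.9461
22.4288 8.1148 1.8144 0.1769
32.9213 13.4705 3.4407 0.3753 0.0000
43.1470 21.5760 6.4326 0.7962 0.0000 0.0000
52.0304 32.9213 11.8080 1.6890 0.0000 0.0000 0.0000
59.7477 43.1470 21.1503 3.5829 0.0000 0.0000 0.0000 0.0000
66.4520 52.0304 32.9213 7.6008 0.0000 0.0000 0.0000 0.0000 0.0000

Δt=0.23875  u=1.15111  d=0.86873  q=0.52112  discount=0.98437
step 8 (expiry): payoffs max(K−S,0) = 66.4520 52.0304 32.9213 7.6008 0.0000 0.0000 0.0000 0.0000 0.0000
step 7: (k=7,j=0): S=51.0723, K−S=59.7477, hold=58.0152 ⇒ V=59.7477 exercise | (k=7,j=1): S=67.6730, K−S=43.1470, hold=41.4144 ⇒ V=43.1470 exercise | (k=7,j=2): S=89.6697, K−S=21.1503, hold=19.4178 ⇒ V=21.1503 exercise | (k=7,j=3): S=118.8162, K−S=0.0000, hold=3.5829 ⇒ V=3.5829 continue | (k=7,j=4): S=157.4367, K−S=0.0000, hold=0.0000 ⇒ V=0.0000 continue | (k=7,j=5): S=208.6105, K−S=0.0000, hold=0.0000 ⇒ V=0.0000 continue | (k=7,j=6): S=276.4180, K−S=0.0000, hold=0.0000 ⇒ V=0.0000 continue | (k=7,j=7): S=366.2659, K−S=0.0000, hold=0.0000 ⇒ V=0.0000 continue  boundary S*=89.6697
step 6: (k=6,j=0): S=58.7896, K−S=52.0304, hold=50.2979 ⇒ V=52.0304 exercise | (k=6,j=1): S=77.8987, K−S=32.9213, hold=31.1887 ⇒ V=32.9213 exercise | (k=6,j=2): S=103.2192, K−S=7.6008, hold=11.8080 ⇒ V=11.8080 continue | (k=6,j=3): S=136.7700, K−S=0.0000, hold=1.6890 ⇒ V=1.6890 continue | (k=6,j=4): S=181.2262, K−S=0.0000, hold=0.0000 ⇒ V=0.0000 continue | (k=6,j=5): S=240.1327, K−S=0.0000, hold=0.0000 ⇒ V=0.0000 continue | (k=6,j=6): S=318.1863, K−S=0.0000, hold=0.0000 ⇒ V=0.0000 continue  boundary S*=77.8987
step 5: (k=5,j=0): S=67.6730, K−S=43.1470, hold=41.4144 ⇒ V=43.1470 exercise | (k=5,j=1): S=89.6697, K−S=21.1503, hold=21.5760 ⇒ V=21.5760 continue | (k=5,j=2): S=118.8162, K−S=0.0000, hold=6.4326 ⇒ V=6.4326 continue | (k=5,j=3): S=157.4367, K−S=0.0000, hold=0.7962 ⇒ V=0.7962 continue | (k=5,j=4): S=208.6105, K−S=0.0000, hold=0.0000 ⇒ V=0.0000 continue | (k=5,j=5): S=276.4180, K−S=0.0000, hold=0.0000 ⇒ V=0.0000 continue  boundary S*=67.6730
step 4: (k=4,j=0): S=77.8987, K−S=32.9213, hold=31.4070 ⇒ V=32.9213 exercise | (k=4,j=1): S=103.2192, K−S=7.6008, hold=13.4705 ⇒ V=13.4705 continue | (k=4,j=2): S=136.7700, K−S=0.0000, hold=3.4407 ⇒ V=3.4407 continue | (k=4,j=3): S=181.2262, K−S=0.0000, hold=0.3753 ⇒ V=0.3753 continue | (k=4,j=4): S=240.1327, K−S=0.0000, hold=0.0000 ⇒ V=0.0000 continue  boundary S*=77.8987
step 3: (k=3,j=0): S=89.6697, K−S=21.1503, hold=22.4288 ⇒ V=22.4288 continue | (k=3,j=1): S=118.8162, K−S=0.0000, hold=8.1148 ⇒ V=8.1148 continue | (k=3,j=2): S=157.4367, K−S=0.0000, hold=1.8144 ⇒ V=1.8144 continue | (k=3,j=3): S=208.6105, K−S=0.0000, hold=0.1769 ⇒ V=0.1769 continue  boundary S*=-
step 2: (k=2,j=0): S=103.2192, K−S=7.6008, hold=14.7354 ⇒ V=14.7354 continue | (k=2,j=1): S=136.7700, K−S=0.0000, hold=4.7560 ⇒ V=4.7560 continue | (k=2,j=2): S=181.2262, K−S=0.0000, hold=0.9461 ⇒ V=0.9461 continue  boundary S*=-
step 1: (k=1,j=0): S=118.8162, K−S=0.0000, hold=9.3859 ⇒ V=9.3859 continue | (k=1,j=1): S=157.4367, K−S=0.0000, hold=2.7272 ⇒ V=2.7272 continue  boundary S*=-
step 0: (k=0,j=0): S=136.7700, K−S=0.0000, hold=5.8234 ⇒ V=5.8234 continue  boundary S*=-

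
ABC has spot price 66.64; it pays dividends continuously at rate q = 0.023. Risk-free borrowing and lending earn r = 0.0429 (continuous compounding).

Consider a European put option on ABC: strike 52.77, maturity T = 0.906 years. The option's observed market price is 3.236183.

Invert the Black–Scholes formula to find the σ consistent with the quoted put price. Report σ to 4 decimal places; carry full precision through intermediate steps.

At σ = 0.3955 the Black–Scholes value reproduces the quote:
σ√T = 0.3955·√0.906 = 0.376453
d₁ = (ln(S/K) + (r−q+σ²/2)T) / (σ√T) = (ln(66.64/52.77) + (0.0429−0.023+0.3955²/2)·0.906) / 0.376453 = (0.233362 + 0.088888) / 0.376453 = 0.856017
d₂ = d₁ − σ√T = 0.856017 − 0.376453 = 0.479564
e^{−rT} = 0.961878
e^{−qT} = 0.979378
N(−d₁) = 0.195994,  N(−d₂) = 0.315769
V = K·e^{−rT}·N(−d₂) − S·e^{−qT}·N(−d₁) = 16.027891 − 12.791708 = 3.236183 (matching the quote); vega is positive throughout, so no other σ reproduces this price

sigma = 0.3955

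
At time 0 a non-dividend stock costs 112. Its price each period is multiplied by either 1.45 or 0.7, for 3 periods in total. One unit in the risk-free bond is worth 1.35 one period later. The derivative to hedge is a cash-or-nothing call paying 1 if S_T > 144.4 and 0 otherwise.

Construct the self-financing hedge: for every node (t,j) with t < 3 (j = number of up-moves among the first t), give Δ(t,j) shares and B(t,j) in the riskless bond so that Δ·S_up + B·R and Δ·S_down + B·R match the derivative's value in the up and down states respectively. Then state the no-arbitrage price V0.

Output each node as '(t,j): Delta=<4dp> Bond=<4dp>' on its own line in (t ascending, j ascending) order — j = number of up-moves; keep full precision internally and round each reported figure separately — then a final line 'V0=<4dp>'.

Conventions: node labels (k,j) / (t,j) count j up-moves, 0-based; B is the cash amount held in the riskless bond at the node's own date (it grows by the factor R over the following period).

The replicating-portfolio and risk-neutral prices coincide; use p* = (1.35−0.7)/(1.45−0.7) = 0.8667 for the latter.
At maturity the claim pays: V(3,0)=0.0000, V(3,1)=0.0000, V(3,2)=1.0000, V(3,3)=1.0000
Node (2,0) S=54.8800: V=(p*·0.0000+(1−p*)·0.0000)/1.35=0.0000; Δ=(0.0000−0.0000)/(79.5760−38.4160)=0.0000; B=V−Δ·S=0.0000
Node (2,1) S=113.6800: V=(p*·1.0000+(1−p*)·0.0000)/1.35=0.6420; Δ=(1.0000−0.0000)/(164.8360−79.5760)=0.0117; B=V−Δ·S=-0.6914
Node (2,2) S=235.4800: V=(p*·1.0000+(1−p*)·1.0000)/1.35=0.7407; Δ=(1.0000−1.0000)/(341.4460−164.8360)=0.0000; B=V−Δ·S=0.7407
Node (1,0) S=78.4000: V=(p*·0.6420+(1−p*)·0.0000)/1.35=0.4121; Δ=(0.6420−0.0000)/(113.6800−54.8800)=0.0109; B=V−Δ·S=-0.4438
Node (1,1) S=162.4000: V=(p*·0.7407+(1−p*)·0.6420)/1.35=0.5389; Δ=(0.7407−0.6420)/(235.4800−113.6800)=0.0008; B=V−Δ·S=0.4073
Node (0,0) S=112.0000: V=(p*·0.5389+(1−p*)·0.4121)/1.35=0.3867; Δ=(0.5389−0.4121)/(162.4000−78.4000)=0.0015; B=V−Δ·S=0.2176
Check: Δ(0,0)·S0 + B(0,0) = 0.3867 = V0.

(0,0): Delta=0.0015 Bond=0.2176
(1,0): Delta=0.0109 Bond=-0.4438
(1,1): Delta=0.0008 Bond=0.4073
(2,0): Delta=0.0000 Bond=0.0000
(2,1): Delta=0.0117 Bond=-0.6914
(2,2): Delta=0.0000 Bond=0.7407
V0=0.3867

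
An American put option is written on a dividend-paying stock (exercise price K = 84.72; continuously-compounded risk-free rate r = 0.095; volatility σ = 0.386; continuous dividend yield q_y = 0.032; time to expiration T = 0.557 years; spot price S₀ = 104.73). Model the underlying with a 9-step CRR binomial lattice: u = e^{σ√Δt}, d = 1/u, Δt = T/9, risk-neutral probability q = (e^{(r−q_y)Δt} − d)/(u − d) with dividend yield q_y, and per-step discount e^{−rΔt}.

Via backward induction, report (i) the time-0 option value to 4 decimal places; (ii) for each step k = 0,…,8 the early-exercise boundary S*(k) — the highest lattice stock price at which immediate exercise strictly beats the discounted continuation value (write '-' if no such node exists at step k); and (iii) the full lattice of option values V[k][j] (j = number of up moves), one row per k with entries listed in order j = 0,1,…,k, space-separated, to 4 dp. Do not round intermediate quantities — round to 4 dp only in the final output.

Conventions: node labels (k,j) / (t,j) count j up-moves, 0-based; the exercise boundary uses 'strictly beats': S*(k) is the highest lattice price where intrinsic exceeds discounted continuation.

price = 3.0757
boundary = - - - - - 64.7964 58.8636 64.7964 71.3272
tree:
3.0757
4.7247 1.4389
7.0901 2.3803 0.5006
10.3525 3.8636 0.9033 0.0978
14.6366 6.1279 1.6116 0.1953 0.0000
19.9236 9.4451 2.8343 0.3900 0.0000 0.0000
25.8564 14.0414 4.8929 0.7789 0.0000 0.0000 0.0000
31.2460 19.9236 8.2389 1.5555 0.0000 0.0000 0.0000 0.0000
36.1421 25.8564 13.3928 3.1064 0.0000 0.0000 0.0000 0.0000 0.0000
40.5899 31.2460 19.9236 6.2038 0.0000 0.0000 0.0000 0.0000 0.0000 0.0000

params: Δt=0.06189 u=1.10079 d=0.90844 q=0.49632 e^(-rΔt)=0.99414
t_9 payoffs: 40.5899 31.2460 19.9236 6.2038 0.0000 0.0000 0.0000 0.0000 0.0000 0.0000
t_8: node(8,0) S=48.5779 payoff=36.1421 vs cont=35.7415 → 36.1421 [stop]  node(8,1) S=58.8636 payoff=25.8564 vs cont=25.4762 → 25.8564 [stop]  node(8,2) S=71.3272 payoff=13.3928 vs cont=13.0373 → 13.3928 [stop]  node(8,3) S=86.4297 payoff=0.0000 vs cont=3.1064 → 3.1064 [wait]  node(8,4) S=104.7300 payoff=0.0000 vs cont=0.0000 → 0.0000 [wait]  node(8,5) S=126.9051 payoff=0.0000 vs cont=0.0000 → 0.0000 [wait]  node(8,6) S=153.7755 payoff=0.0000 vs cont=0.0000 → 0.0000 [wait]  node(8,7) S=186.3353 payoff=0.0000 vs cont=0.0000 → 0.0000 [wait]  node(8,8) S=225.7893 payoff=0.0000 vs cont=0.0000 → 0.0000 [wait]  ⇒ S*(8)=71.3272
t_7: node(7,0) S=53.4740 payoff=31.2460 vs cont=30.8551 → 31.2460 [stop]  node(7,1) S=64.7964 payoff=19.9236 vs cont=19.5551 → 19.9236 [stop]  node(7,2) S=78.5162 payoff=6.2038 vs cont=8.2389 → 8.2389 [wait]  node(7,3) S=95.1409 payoff=0.0000 vs cont=1.5555 → 1.5555 [wait]  node(7,4) S=115.2856 payoff=0.0000 vs cont=0.0000 → 0.0000 [wait]  node(7,5) S=139.6957 payoff=0.0000 vs cont=0.0000 → 0.0000 [wait]  node(7,6) S=169.2744 payoff=0.0000 vs cont=0.0000 → 0.0000 [wait]  node(7,7) S=205.1159 payoff=0.0000 vs cont=0.0000 → 0.0000 [wait]  ⇒ S*(7)=64.7964
t_6: node(6,0) S=58.8636 payoff=25.8564 vs cont=25.4762 → 25.8564 [stop]  node(6,1) S=71.3272 payoff=13.3928 vs cont=14.0414 → 14.0414 [wait]  node(6,2) S=86.4297 payoff=0.0000 vs cont=4.8929 → 4.8929 [wait]  node(6,3) S=104.7300 payoff=0.0000 vs cont=0.7789 → 0.7789 [wait]  node(6,4) S=126.9051 payoff=0.0000 vs cont=0.0000 → 0.0000 [wait]  node(6,5) S=153.7755 payoff=0.0000 vs cont=0.0000 → 0.0000 [wait]  node(6,6) S=186.3353 payoff=0.0000 vs cont=0.0000 → 0.0000 [wait]  ⇒ S*(6)=58.8636
t_5: node(5,0) S=64.7964 payoff=19.9236 vs cont=19.8752 → 19.9236 [stop]  node(5,1) S=78.5162 payoff=6.2038 vs cont=9.4451 → 9.4451 [wait]  node(5,2) S=95.1409 payoff=0.0000 vs cont=2.8343 → 2.8343 [wait]  node(5,3) S=115.2856 payoff=0.0000 vs cont=0.3900 → 0.3900 [wait]  node(5,4) S=139.6957 payoff=0.0000 vs cont=0.0000 → 0.0000 [wait]  node(5,5) S=169.2744 payoff=0.0000 vs cont=0.0000 → 0.0000 [wait]  ⇒ S*(5)=64.7964
t_4: node(4,0) S=71.3272 payoff=13.3928 vs cont=14.6366 → 14.6366 [wait]  node(4,1) S=86.4297 payoff=0.0000 vs cont=6.1279 → 6.1279 [wait]  node(4,2) S=104.7300 payoff=0.0000 vs cont=1.6116 → 1.6116 [wait]  node(4,3) S=126.9051 payoff=0.0000 vs cont=0.1953 → 0.1953 [wait]  node(4,4) S=153.7755 payoff=0.0000 vs cont=0.0000 → 0.0000 [wait]  ⇒ S*(4)=-
t_3: node(3,0) S=78.5162 payoff=6.2038 vs cont=10.3525 → 10.3525 [wait]  node(3,1) S=95.1409 payoff=0.0000 vs cont=3.8636 → 3.8636 [wait]  node(3,2) S=115.2856 payoff=0.0000 vs cont=0.9033 → 0.9033 [wait]  node(3,3) S=139.6957 payoff=0.0000 vs cont=0.0978 → 0.0978 [wait]  ⇒ S*(3)=-
t_2: node(2,0) S=86.4297 payoff=0.0000 vs cont=7.0901 → 7.0901 [wait]  node(2,1) S=104.7300 payoff=0.0000 vs cont=2.3803 → 2.3803 [wait]  node(2,2) S=126.9051 payoff=0.0000 vs cont=0.5006 → 0.5006 [wait]  ⇒ S*(2)=-
t_1: node(1,0) S=95.1409 payoff=0.0000 vs cont=4.7247 → 4.7247 [wait]  node(1,1) S=115.2856 payoff=0.0000 vs cont=1.4389 → 1.4389 [wait]  ⇒ S*(1)=-
t_0: node(0,0) S=104.7300 payoff=0.0000 vs cont=3.0757 → 3.0757 [wait]  ⇒ S*(0)=-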